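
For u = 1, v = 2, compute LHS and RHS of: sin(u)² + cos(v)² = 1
LHS = sin(1)² + cos(2)² ≈ 0.8813
RHS = 1

LHS ≠ RHS (they differ by about 0.1187), so the equation does not hold here.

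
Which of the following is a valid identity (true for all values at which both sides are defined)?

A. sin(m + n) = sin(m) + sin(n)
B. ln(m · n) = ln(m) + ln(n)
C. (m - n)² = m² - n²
B

A: fails at (2, 2) — LHS = sin(4) ≈ -0.7568, RHS = 2·sin(2) ≈ 1.819.
B: holds — e.g. at (3, 7), both sides equal ln(21) ≈ 3.045.
C: fails at (3, 7) — LHS = 16, RHS = -40.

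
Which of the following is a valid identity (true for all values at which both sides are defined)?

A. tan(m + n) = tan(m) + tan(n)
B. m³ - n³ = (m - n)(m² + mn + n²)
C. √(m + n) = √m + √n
A: fails at (2, 5) — LHS = tan(7) ≈ 0.8714, RHS = tan(5) + tan(2) ≈ -5.566.
B: holds — e.g. at (1, 5), both sides equal -124.
C: fails at (6, 7) — LHS = √(13) ≈ 3.606, RHS = √(6) + √(7) ≈ 5.095.

Answer: B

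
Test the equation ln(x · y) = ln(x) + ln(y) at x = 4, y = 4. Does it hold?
Substituting x = 4, y = 4:

LHS = ln(4 · 4) = ln(16) ≈ 2.773
RHS = ln(4) + ln(4) = 2·ln(4) ≈ 2.773

LHS = RHS, so the equation holds at this point.

Answer: Holds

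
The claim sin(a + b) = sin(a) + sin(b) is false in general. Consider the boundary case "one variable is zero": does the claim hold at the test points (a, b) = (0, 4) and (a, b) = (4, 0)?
At (0, 4): LHS = sin(4) ≈ -0.7568, RHS = sin(4) ≈ -0.7568 → equal
At (4, 0): LHS = sin(4) ≈ -0.7568, RHS = sin(4) ≈ -0.7568 → equal

So the claim does hold at both of these boundary points, even though it is not an identity.

Answer: Yes, holds at both test points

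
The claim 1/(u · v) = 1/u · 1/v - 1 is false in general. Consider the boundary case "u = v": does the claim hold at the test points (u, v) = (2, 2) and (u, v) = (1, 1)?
No, fails at both test points

At (2, 2): LHS = 1/4 ≠ RHS = -3/4
At (1, 1): LHS = 1 ≠ RHS = 0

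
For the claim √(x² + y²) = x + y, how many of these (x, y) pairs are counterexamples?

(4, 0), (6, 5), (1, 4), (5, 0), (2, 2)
3

Testing each pair:
(4, 0): LHS = 4, RHS = 4 → satisfies claim
(6, 5): LHS = √(61) ≈ 7.81, RHS = 11 → counterexample
(1, 4): LHS = √(17) ≈ 4.123, RHS = 5 → counterexample
(5, 0): LHS = 5, RHS = 5 → satisfies claim
(2, 2): LHS = 2·√(2) ≈ 2.828, RHS = 4 → counterexample

That makes 3 counterexamples.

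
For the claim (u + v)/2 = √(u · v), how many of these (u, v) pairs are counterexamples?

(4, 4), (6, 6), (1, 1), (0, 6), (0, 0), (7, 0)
2

Testing each pair:
(4, 4): LHS = 4, RHS = 4 → satisfies claim
(6, 6): LHS = 6, RHS = 6 → satisfies claim
(1, 1): LHS = 1, RHS = 1 → satisfies claim
(0, 6): LHS = 3, RHS = 0 → counterexample
(0, 0): LHS = 0, RHS = 0 → satisfies claim
(7, 0): LHS = 7/2, RHS = 0 → counterexample

That makes 2 counterexamples.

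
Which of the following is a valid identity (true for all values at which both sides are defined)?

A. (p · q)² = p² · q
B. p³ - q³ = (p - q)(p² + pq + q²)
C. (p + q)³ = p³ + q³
A: fails at (4, 5) — LHS = 400, RHS = 80.
B: holds — e.g. at (3, 4), both sides equal -37.
C: fails at (5, 8) — LHS = 2197, RHS = 637.

Answer: B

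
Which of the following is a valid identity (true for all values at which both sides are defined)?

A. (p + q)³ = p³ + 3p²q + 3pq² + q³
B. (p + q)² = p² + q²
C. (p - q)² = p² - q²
A

A: holds — e.g. at (4, 4), both sides equal 512.
B: fails at (3, 7) — LHS = 100, RHS = 58.
C: fails at (0, 1) — LHS = 1, RHS = -1.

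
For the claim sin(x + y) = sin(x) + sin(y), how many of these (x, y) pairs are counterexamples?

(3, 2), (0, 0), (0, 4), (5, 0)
1

Testing each pair:
(3, 2): LHS = sin(5) ≈ -0.9589, RHS = sin(3) + sin(2) ≈ 1.05 → counterexample
(0, 0): LHS = 0, RHS = 0 → satisfies claim
(0, 4): LHS = sin(4) ≈ -0.7568, RHS = sin(4) ≈ -0.7568 → satisfies claim
(5, 0): LHS = sin(5) ≈ -0.9589, RHS = sin(5) ≈ -0.9589 → satisfies claim

That makes 1 counterexample.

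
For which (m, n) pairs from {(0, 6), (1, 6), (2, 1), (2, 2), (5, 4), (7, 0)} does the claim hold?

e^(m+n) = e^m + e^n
None

Testing each pair:
(0, 6): LHS = e^6 ≈ 403.4, RHS = 1 + e^6 ≈ 404.4 → fails
(1, 6): LHS = e^7 ≈ 1097, RHS = e + e^6 ≈ 406.1 → fails
(2, 1): LHS = e^3 ≈ 20.09, RHS = e + e^2 ≈ 10.11 → fails
(2, 2): LHS = e^4 ≈ 54.6, RHS = 2·e^2 ≈ 14.78 → fails
(5, 4): LHS = e^9 ≈ 8103, RHS = e^4 + e^5 ≈ 203 → fails
(7, 0): LHS = e^7 ≈ 1097, RHS = 1 + e^7 ≈ 1098 → fails

No pair satisfies the claim.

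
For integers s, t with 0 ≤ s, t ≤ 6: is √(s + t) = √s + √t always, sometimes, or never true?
Sometimes true

It holds at (s, t) = (0, 4) (both sides equal 2), but fails at (s, t) = (3, 1) (LHS = 2, RHS = 1 + √(3) ≈ 2.732).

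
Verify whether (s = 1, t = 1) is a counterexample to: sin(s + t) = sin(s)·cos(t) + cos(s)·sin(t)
Substituting s = 1, t = 1:
LHS = sin(1 + 1) = sin(2) ≈ 0.9093
RHS = sin(1)·cos(1) + cos(1)·sin(1) = 2·sin(1)·cos(1) ≈ 0.9093

The sides agree, so this pair does not disprove the claim.

Answer: No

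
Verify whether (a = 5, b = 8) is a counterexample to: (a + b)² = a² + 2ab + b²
No

Substituting a = 5, b = 8:
LHS = (5 + 8)² = 169
RHS = 5² + 2·5·8 + 8² = 169

The sides agree, so this pair does not disprove the claim.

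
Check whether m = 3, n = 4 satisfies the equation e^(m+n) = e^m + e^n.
Substituting m = 3, n = 4:

LHS = e^(3+4) = e^7 ≈ 1097
RHS = e^3 + e^4 ≈ 74.68

LHS ≠ RHS, so the equation does not hold at this point.

Answer: Fails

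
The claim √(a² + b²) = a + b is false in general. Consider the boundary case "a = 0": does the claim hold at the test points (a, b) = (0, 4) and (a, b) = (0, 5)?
Yes, holds at both test points

At (0, 4): LHS = 4, RHS = 4 → equal
At (0, 5): LHS = 5, RHS = 5 → equal

So the claim does hold at both of these boundary points, even though it is not an identity.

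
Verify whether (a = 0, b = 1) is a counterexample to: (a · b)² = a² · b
No

Substituting a = 0, b = 1:
LHS = (0 · 1)² = 0
RHS = 0² · 1 = 0

The sides agree, so this pair does not disprove the claim.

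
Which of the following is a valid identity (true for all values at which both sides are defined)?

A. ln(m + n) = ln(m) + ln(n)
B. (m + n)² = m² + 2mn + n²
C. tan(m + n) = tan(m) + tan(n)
A: fails at (2, 3) — LHS = ln(5) ≈ 1.609, RHS = ln(2) + ln(3) ≈ 1.792.
B: holds — e.g. at (3, 5), both sides equal 64.
C: fails at (5, 8) — LHS = tan(13) ≈ 0.463, RHS = tan(8) + tan(5) ≈ -10.18.

Answer: B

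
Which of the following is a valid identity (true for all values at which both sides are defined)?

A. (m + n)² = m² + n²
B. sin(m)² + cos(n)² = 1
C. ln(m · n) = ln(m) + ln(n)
C

A: fails at (1, 1) — LHS = 4, RHS = 2.
B: fails at (2, 3) — LHS = sin(2)² + cos(3)² ≈ 1.807, RHS = 1.
C: holds — e.g. at (5, 5), both sides equal ln(25) ≈ 3.219.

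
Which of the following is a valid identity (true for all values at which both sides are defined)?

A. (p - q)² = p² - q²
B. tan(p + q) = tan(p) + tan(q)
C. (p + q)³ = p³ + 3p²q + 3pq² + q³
A: fails at (3, 5) — LHS = 4, RHS = -16.
B: fails at (2, 7) — LHS = tan(9) ≈ -0.4523, RHS = tan(2) + tan(7) ≈ -1.314.
C: holds — e.g. at (3, 4), both sides equal 343.

Answer: C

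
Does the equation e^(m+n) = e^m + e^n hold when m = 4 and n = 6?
Fails

Substituting m = 4, n = 6:

LHS = e^(4+6) = e^10 ≈ 22026.5
RHS = e^4 + e^6 ≈ 458

LHS ≠ RHS, so the equation does not hold at this point.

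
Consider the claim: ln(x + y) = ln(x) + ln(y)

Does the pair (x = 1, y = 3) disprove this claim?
Substituting x = 1, y = 3:
LHS = ln(1 + 3) = ln(4) ≈ 1.386
RHS = ln(1) + ln(3) = ln(3) ≈ 1.099

Since LHS ≠ RHS, this pair disproves the claim.

Answer: Yes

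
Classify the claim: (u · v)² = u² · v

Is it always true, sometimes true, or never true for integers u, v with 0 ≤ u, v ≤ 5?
It holds at (u, v) = (1, 0) (both sides equal 0), but fails at (u, v) = (5, 3) (LHS = 225, RHS = 75).

Answer: Sometimes true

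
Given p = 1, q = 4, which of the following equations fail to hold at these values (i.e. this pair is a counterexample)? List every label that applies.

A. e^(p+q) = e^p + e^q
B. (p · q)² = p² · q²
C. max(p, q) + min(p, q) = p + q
Evaluating each claim at the given values:
A. LHS = e^5 ≈ 148.4, RHS = e + e^4 ≈ 57.32 → fails here (LHS ≠ RHS)
B. LHS = 16, RHS = 16 → holds here (LHS = RHS)
C. LHS = 5, RHS = 5 → holds here (LHS = RHS)

Answer: A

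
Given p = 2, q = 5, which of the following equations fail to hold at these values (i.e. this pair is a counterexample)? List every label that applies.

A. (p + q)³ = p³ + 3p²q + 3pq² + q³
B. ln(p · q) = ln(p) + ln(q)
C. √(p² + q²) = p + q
Evaluating each claim at the given values:
A. LHS = 343, RHS = 343 → holds here (LHS = RHS)
B. LHS = ln(10) ≈ 2.303, RHS = ln(2) + ln(5) ≈ 2.303 → holds here (LHS = RHS)
C. LHS = √(29) ≈ 5.385, RHS = 7 → fails here (LHS ≠ RHS)

Answer: C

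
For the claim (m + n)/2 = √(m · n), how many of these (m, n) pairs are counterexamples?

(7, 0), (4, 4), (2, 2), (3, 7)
Testing each pair:
(7, 0): LHS = 7/2, RHS = 0 → counterexample
(4, 4): LHS = 4, RHS = 4 → satisfies claim
(2, 2): LHS = 2, RHS = 2 → satisfies claim
(3, 7): LHS = 5, RHS = √(21) ≈ 4.583 → counterexample

That makes 2 counterexamples.

Answer: 2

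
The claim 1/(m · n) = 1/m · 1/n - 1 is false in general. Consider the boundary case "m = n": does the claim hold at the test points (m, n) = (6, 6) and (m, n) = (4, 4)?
At (6, 6): LHS = 1/36 ≠ RHS = -35/36
At (4, 4): LHS = 1/16 ≠ RHS = -15/16

Answer: No, fails at both test points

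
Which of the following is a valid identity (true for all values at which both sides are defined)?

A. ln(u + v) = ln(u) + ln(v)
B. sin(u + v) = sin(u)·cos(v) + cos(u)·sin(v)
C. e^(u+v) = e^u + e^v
A: fails at (4, 6) — LHS = ln(10) ≈ 2.303, RHS = ln(4) + ln(6) ≈ 3.178.
B: holds — e.g. at (1, 2), both sides equal sin(3) ≈ 0.1411.
C: fails at (1, 3) — LHS = e^4 ≈ 54.6, RHS = e + e^3 ≈ 22.8.

Answer: B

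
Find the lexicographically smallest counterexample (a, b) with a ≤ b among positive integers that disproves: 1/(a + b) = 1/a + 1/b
(a, b) = (1, 1)

Substituting (1, 1) into the claim:
LHS = 1/(1 + 1) = 1/2
RHS = 1/1 + 1/1 = 2

Since LHS ≠ RHS, this pair disproves the claim, and no lexicographically smaller pair (a ≤ b, positive integers) does.

For instance (2, 2) is also a counterexample (LHS = 1/4, RHS = 1), but it's lexicographically larger.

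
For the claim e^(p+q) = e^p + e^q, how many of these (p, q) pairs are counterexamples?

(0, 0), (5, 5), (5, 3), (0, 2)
Testing each pair:
(0, 0): LHS = 1, RHS = 2 → counterexample
(5, 5): LHS = e^10 ≈ 22026.5, RHS = 2·e^5 ≈ 296.8 → counterexample
(5, 3): LHS = e^8 ≈ 2981, RHS = e^3 + e^5 ≈ 168.5 → counterexample
(0, 2): LHS = e^2 ≈ 7.389, RHS = 1 + e^2 ≈ 8.389 → counterexample

That makes 4 counterexamples.

Answer: 4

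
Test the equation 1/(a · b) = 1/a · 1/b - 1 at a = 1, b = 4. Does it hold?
Fails

Substituting a = 1, b = 4:

LHS = 1/(1 · 4) = 1/4
RHS = 1/1 · 1/4 - 1 = -3/4

LHS ≠ RHS, so the equation does not hold at this point.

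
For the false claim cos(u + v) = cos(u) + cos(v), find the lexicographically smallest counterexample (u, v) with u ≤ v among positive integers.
Substituting (1, 1) into the claim:
LHS = cos(1 + 1) = cos(2) ≈ -0.4161
RHS = cos(1) + cos(1) = 2·cos(1) ≈ 1.081

Since LHS ≠ RHS, this pair disproves the claim, and no lexicographically smaller pair (u ≤ v, positive integers) does.

For instance (3, 3) is also a counterexample (LHS = cos(6) ≈ 0.9602, RHS = 2·cos(3) ≈ -1.98), but it's lexicographically larger.

Answer: (u, v) = (1, 1)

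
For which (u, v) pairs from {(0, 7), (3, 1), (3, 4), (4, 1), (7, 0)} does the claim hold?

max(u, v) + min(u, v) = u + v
Testing each pair:
(0, 7): LHS = 7, RHS = 7 → holds
(3, 1): LHS = 4, RHS = 4 → holds
(3, 4): LHS = 7, RHS = 7 → holds
(4, 1): LHS = 5, RHS = 5 → holds
(7, 0): LHS = 7, RHS = 7 → holds

Every pair satisfies the claim.

Answer: All pairs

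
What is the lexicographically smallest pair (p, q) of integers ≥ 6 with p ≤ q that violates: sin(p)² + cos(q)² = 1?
(p, q) = (6, 7)

At (6, 6): both sides equal 1, so it holds there.

Substituting (6, 7) into the claim:
LHS = sin(6)² + cos(7)² ≈ 0.6464
RHS = 1

Since LHS ≠ RHS, this pair disproves the claim, and no lexicographically smaller pair (p ≤ q, integers ≥ 6) does.

For instance (10, 11) is also a counterexample (LHS = cos(11)² + sin(10)² ≈ 0.296, RHS = 1), but it's lexicographically larger.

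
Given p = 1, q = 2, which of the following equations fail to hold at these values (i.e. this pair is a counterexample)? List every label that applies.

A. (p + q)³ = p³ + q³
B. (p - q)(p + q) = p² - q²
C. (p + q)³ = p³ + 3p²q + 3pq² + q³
Evaluating each claim at the given values:
A. LHS = 27, RHS = 9 → fails here (LHS ≠ RHS)
B. LHS = -3, RHS = -3 → holds here (LHS = RHS)
C. LHS = 27, RHS = 27 → holds here (LHS = RHS)

Answer: A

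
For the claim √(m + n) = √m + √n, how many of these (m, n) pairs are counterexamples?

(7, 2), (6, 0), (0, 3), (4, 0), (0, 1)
1

Testing each pair:
(7, 2): LHS = 3, RHS = √(2) + √(7) ≈ 4.06 → counterexample
(6, 0): LHS = √(6) ≈ 2.449, RHS = √(6) ≈ 2.449 → satisfies claim
(0, 3): LHS = √(3) ≈ 1.732, RHS = √(3) ≈ 1.732 → satisfies claim
(4, 0): LHS = 2, RHS = 2 → satisfies claim
(0, 1): LHS = 1, RHS = 1 → satisfies claim

That makes 1 counterexample.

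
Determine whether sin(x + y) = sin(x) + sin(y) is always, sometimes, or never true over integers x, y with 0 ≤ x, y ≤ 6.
Sometimes true

It holds at (x, y) = (0, 1) (both sides equal sin(1) ≈ 0.8415), but fails at (x, y) = (2, 1) (LHS = sin(3) ≈ 0.1411, RHS = sin(1) + sin(2) ≈ 1.751).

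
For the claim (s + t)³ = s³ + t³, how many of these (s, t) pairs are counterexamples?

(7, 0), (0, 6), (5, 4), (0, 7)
1

Testing each pair:
(7, 0): LHS = 343, RHS = 343 → satisfies claim
(0, 6): LHS = 216, RHS = 216 → satisfies claim
(5, 4): LHS = 729, RHS = 189 → counterexample
(0, 7): LHS = 343, RHS = 343 → satisfies claim

That makes 1 counterexample.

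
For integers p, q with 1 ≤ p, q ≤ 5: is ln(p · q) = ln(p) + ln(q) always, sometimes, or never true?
The identity holds for every pair in the range. For instance at (p, q) = (2, 5): both sides equal ln(10) ≈ 2.303.

Answer: Always true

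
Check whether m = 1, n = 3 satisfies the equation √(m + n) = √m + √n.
Fails

Substituting m = 1, n = 3:

LHS = √(1 + 3) = 2
RHS = √1 + √3 = 1 + √(3) ≈ 2.732

LHS ≠ RHS, so the equation does not hold at this point.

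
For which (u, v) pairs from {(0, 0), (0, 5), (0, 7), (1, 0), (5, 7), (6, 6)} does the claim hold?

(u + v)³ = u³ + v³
Testing each pair:
(0, 0): LHS = 0, RHS = 0 → holds
(0, 5): LHS = 125, RHS = 125 → holds
(0, 7): LHS = 343, RHS = 343 → holds
(1, 0): LHS = 1, RHS = 1 → holds
(5, 7): LHS = 1728, RHS = 468 → fails
(6, 6): LHS = 1728, RHS = 432 → fails

4 of 6 pairs satisfy the claim.

Answer: (0, 0), (0, 5), (0, 7), (1, 0)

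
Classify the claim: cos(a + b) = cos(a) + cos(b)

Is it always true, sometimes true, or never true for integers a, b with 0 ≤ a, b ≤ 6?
The claim fails for every pair in the range. For instance at (a, b) = (4, 3): LHS = cos(7) ≈ 0.7539, RHS = cos(3) + cos(4) ≈ -1.644.

Answer: Never true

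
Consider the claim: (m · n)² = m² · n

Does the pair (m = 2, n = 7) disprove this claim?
Substituting m = 2, n = 7:
LHS = (2 · 7)² = 196
RHS = 2² · 7 = 28

Since LHS ≠ RHS, this pair disproves the claim.

Answer: Yes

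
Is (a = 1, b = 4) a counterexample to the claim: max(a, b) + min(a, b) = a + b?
No

Substituting a = 1, b = 4:
LHS = max(1, 4) + min(1, 4) = 5
RHS = 1 + 4 = 5

The sides agree, so this pair does not disprove the claim.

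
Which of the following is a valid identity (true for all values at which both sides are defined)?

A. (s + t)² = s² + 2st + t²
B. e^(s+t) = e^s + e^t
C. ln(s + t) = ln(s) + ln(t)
A: holds — e.g. at (1, 2), both sides equal 9.
B: fails at (5, 8) — LHS = e^13 ≈ 442413.4, RHS = e^5 + e^8 ≈ 3129.
C: fails at (3, 4) — LHS = ln(7) ≈ 1.946, RHS = ln(3) + ln(4) ≈ 2.485.

Answer: A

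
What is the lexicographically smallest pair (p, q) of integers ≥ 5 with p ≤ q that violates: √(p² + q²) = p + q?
Substituting (5, 5) into the claim:
LHS = √(5² + 5²) = 5·√(2) ≈ 7.071
RHS = 5 + 5 = 10

Since LHS ≠ RHS, this pair disproves the claim, and no lexicographically smaller pair (p ≤ q, integers ≥ 5) does.

For instance (7, 12) is also a counterexample (LHS = √(193) ≈ 13.89, RHS = 19), but it's lexicographically larger.

Answer: (p, q) = (5, 5)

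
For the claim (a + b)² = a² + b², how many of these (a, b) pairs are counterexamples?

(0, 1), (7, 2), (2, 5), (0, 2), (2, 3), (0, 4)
Testing each pair:
(0, 1): LHS = 1, RHS = 1 → satisfies claim
(7, 2): LHS = 81, RHS = 53 → counterexample
(2, 5): LHS = 49, RHS = 29 → counterexample
(0, 2): LHS = 4, RHS = 4 → satisfies claim
(2, 3): LHS = 25, RHS = 13 → counterexample
(0, 4): LHS = 16, RHS = 16 → satisfies claim

That makes 3 counterexamples.

Answer: 3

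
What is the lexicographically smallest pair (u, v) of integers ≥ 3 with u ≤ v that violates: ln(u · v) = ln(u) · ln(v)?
Substituting (3, 3) into the claim:
LHS = ln(3 · 3) = ln(9) ≈ 2.197
RHS = ln(3) · ln(3) = ln(3)² ≈ 1.207

Since LHS ≠ RHS, this pair disproves the claim, and no lexicographically smaller pair (u ≤ v, integers ≥ 3) does.

For instance (4, 7) is also a counterexample (LHS = ln(28) ≈ 3.332, RHS = ln(4)·ln(7) ≈ 2.698), but it's lexicographically larger.

Answer: (u, v) = (3, 3)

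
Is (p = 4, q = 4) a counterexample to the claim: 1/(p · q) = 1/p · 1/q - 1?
Substituting p = 4, q = 4:
LHS = 1/(4 · 4) = 1/16
RHS = 1/4 · 1/4 - 1 = -15/16

Since LHS ≠ RHS, this pair disproves the claim.

Answer: Yes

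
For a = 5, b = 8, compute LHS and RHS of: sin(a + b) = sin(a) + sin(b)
LHS = sin(5 + 8) = sin(13) ≈ 0.4202
RHS = sin(5) + sin(8) ≈ 0.03043

LHS ≠ RHS (they differ by about 0.3897), so the equation does not hold here.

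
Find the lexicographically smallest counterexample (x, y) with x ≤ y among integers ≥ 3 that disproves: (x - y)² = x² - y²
Substituting (3, 4) into the claim:
LHS = (3 - 4)² = 1
RHS = 3² - 4² = -7

Since LHS ≠ RHS, this pair disproves the claim, and no lexicographically smaller pair (x ≤ y, integers ≥ 3) does.

For instance (9, 10) is also a counterexample (LHS = 1, RHS = -19), but it's lexicographically larger.

Answer: (x, y) = (3, 4)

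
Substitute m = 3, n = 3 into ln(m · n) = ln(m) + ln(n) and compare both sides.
LHS = ln(3 · 3) = ln(9) ≈ 2.197
RHS = ln(3) + ln(3) = 2·ln(3) ≈ 2.197

LHS = RHS: the two sides agree.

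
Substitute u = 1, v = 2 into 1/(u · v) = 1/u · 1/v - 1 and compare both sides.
LHS = 1/(1 · 2) = 1/2
RHS = 1/1 · 1/2 - 1 = -1/2

LHS ≠ RHS, so the equation does not hold here.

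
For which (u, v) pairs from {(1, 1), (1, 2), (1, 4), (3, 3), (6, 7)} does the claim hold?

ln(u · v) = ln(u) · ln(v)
(1, 1)

Testing each pair:
(1, 1): LHS = 0, RHS = 0 → holds
(1, 2): LHS = ln(2) ≈ 0.6931, RHS = 0 → fails
(1, 4): LHS = ln(4) ≈ 1.386, RHS = 0 → fails
(3, 3): LHS = ln(9) ≈ 2.197, RHS = ln(3)² ≈ 1.207 → fails
(6, 7): LHS = ln(42) ≈ 3.738, RHS = ln(6)·ln(7) ≈ 3.487 → fails

1 of 5 pairs satisfies the claim.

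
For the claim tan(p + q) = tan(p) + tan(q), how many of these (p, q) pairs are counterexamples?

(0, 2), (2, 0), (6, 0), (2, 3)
Testing each pair:
(0, 2): LHS = tan(2) ≈ -2.185, RHS = tan(2) ≈ -2.185 → satisfies claim
(2, 0): LHS = tan(2) ≈ -2.185, RHS = tan(2) ≈ -2.185 → satisfies claim
(6, 0): LHS = tan(6) ≈ -0.291, RHS = tan(6) ≈ -0.291 → satisfies claim
(2, 3): LHS = tan(5) ≈ -3.381, RHS = tan(2) + tan(3) ≈ -2.328 → counterexample

That makes 1 counterexample.

Answer: 1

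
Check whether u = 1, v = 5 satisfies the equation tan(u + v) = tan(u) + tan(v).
Fails

Substituting u = 1, v = 5:

LHS = tan(1 + 5) = tan(6) ≈ -0.291
RHS = tan(1) + tan(5) ≈ -1.823

LHS ≠ RHS, so the equation does not hold at this point.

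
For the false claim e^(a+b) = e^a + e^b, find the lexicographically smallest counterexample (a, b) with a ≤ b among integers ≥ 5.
Substituting (5, 5) into the claim:
LHS = e^(5+5) = e^10 ≈ 22026.5
RHS = e^5 + e^5 = 2·e^5 ≈ 296.8

Since LHS ≠ RHS, this pair disproves the claim, and no lexicographically smaller pair (a ≤ b, integers ≥ 5) does.

For instance (5, 9) is also a counterexample (LHS = e^14 ≈ 1202604.3, RHS = e^5 + e^9 ≈ 8251), but it's lexicographically larger.

Answer: (a, b) = (5, 5)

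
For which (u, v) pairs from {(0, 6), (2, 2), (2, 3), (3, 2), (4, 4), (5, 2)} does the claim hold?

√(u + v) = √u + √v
(0, 6)

Testing each pair:
(0, 6): LHS = √(6) ≈ 2.449, RHS = √(6) ≈ 2.449 → holds
(2, 2): LHS = 2, RHS = 2·√(2) ≈ 2.828 → fails
(2, 3): LHS = √(5) ≈ 2.236, RHS = √(2) + √(3) ≈ 3.146 → fails
(3, 2): LHS = √(5) ≈ 2.236, RHS = √(2) + √(3) ≈ 3.146 → fails
(4, 4): LHS = 2·√(2) ≈ 2.828, RHS = 4 → fails
(5, 2): LHS = √(7) ≈ 2.646, RHS = √(2) + √(5) ≈ 3.65 → fails

1 of 6 pairs satisfies the claim.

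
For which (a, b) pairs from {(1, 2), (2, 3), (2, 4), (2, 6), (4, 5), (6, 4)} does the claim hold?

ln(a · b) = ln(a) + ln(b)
All pairs

Testing each pair:
(1, 2): LHS = ln(2) ≈ 0.6931, RHS = ln(2) ≈ 0.6931 → holds
(2, 3): LHS = ln(6) ≈ 1.792, RHS = ln(2) + ln(3) ≈ 1.792 → holds
(2, 4): LHS = ln(8) ≈ 2.079, RHS = ln(2) + ln(4) ≈ 2.079 → holds
(2, 6): LHS = ln(12) ≈ 2.485, RHS = ln(2) + ln(6) ≈ 2.485 → holds
(4, 5): LHS = ln(20) ≈ 2.996, RHS = ln(4) + ln(5) ≈ 2.996 → holds
(6, 4): LHS = ln(24) ≈ 3.178, RHS = ln(4) + ln(6) ≈ 3.178 → holds

Every pair satisfies the claim.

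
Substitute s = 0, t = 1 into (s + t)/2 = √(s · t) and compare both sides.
LHS = (0 + 1)/2 = 1/2
RHS = √(0 · 1) = 0

LHS ≠ RHS, so the equation does not hold here.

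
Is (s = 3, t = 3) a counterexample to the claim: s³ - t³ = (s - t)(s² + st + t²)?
No

Substituting s = 3, t = 3:
LHS = 3³ - 3³ = 0
RHS = (3 - 3)(3² + 3·3 + 3²) = 0

The sides agree, so this pair does not disprove the claim.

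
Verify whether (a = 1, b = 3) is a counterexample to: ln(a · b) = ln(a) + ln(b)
Substituting a = 1, b = 3:
LHS = ln(1 · 3) = ln(3) ≈ 1.099
RHS = ln(1) + ln(3) = ln(3) ≈ 1.099

The sides agree, so this pair does not disprove the claim.

Answer: No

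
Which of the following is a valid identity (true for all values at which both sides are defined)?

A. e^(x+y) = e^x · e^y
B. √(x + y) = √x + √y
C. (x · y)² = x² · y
A

A: holds — e.g. at (3, 7), both sides equal e^10 ≈ 22026.5.
B: fails at (5, 8) — LHS = √(13) ≈ 3.606, RHS = √(5) + 2·√(2) ≈ 5.064.
C: fails at (4, 4) — LHS = 256, RHS = 64.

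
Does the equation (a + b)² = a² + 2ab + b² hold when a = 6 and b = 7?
Holds

Substituting a = 6, b = 7:

LHS = (6 + 7)² = 169
RHS = 6² + 2·6·7 + 7² = 169

LHS = RHS, so the equation holds at this point.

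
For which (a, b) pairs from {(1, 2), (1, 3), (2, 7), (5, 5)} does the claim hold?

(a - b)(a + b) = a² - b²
Testing each pair:
(1, 2): LHS = -3, RHS = -3 → holds
(1, 3): LHS = -8, RHS = -8 → holds
(2, 7): LHS = -45, RHS = -45 → holds
(5, 5): LHS = 0, RHS = 0 → holds

Every pair satisfies the claim.

Answer: All pairs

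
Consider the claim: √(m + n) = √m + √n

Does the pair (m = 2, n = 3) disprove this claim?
Substituting m = 2, n = 3:
LHS = √(2 + 3) = √(5) ≈ 2.236
RHS = √2 + √3 = √(2) + √(3) ≈ 3.146

Since LHS ≠ RHS, this pair disproves the claim.

Answer: Yes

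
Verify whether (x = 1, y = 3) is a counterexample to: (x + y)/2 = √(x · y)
Substituting x = 1, y = 3:
LHS = (1 + 3)/2 = 2
RHS = √(1 · 3) = √(3) ≈ 1.732

Since LHS ≠ RHS, this pair disproves the claim.

Answer: Yes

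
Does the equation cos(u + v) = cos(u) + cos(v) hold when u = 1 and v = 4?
Fails

Substituting u = 1, v = 4:

LHS = cos(1 + 4) = cos(5) ≈ 0.2837
RHS = cos(1) + cos(4) ≈ -0.1133

LHS ≠ RHS, so the equation does not hold at this point.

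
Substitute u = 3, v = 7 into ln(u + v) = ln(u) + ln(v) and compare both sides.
LHS = ln(3 + 7) = ln(10) ≈ 2.303
RHS = ln(3) + ln(7) ≈ 3.045

LHS ≠ RHS (they differ by about 0.7419), so the equation does not hold here.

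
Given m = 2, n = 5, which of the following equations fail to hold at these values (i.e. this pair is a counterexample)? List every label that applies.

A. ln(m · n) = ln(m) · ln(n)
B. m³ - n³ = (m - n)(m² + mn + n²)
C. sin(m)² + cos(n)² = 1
Evaluating each claim at the given values:
A. LHS = ln(10) ≈ 2.303, RHS = ln(2)·ln(5) ≈ 1.116 → fails here (LHS ≠ RHS)
B. LHS = -117, RHS = -117 → holds here (LHS = RHS)
C. LHS = cos(5)² + sin(2)² ≈ 0.9073, RHS = 1 → fails here (LHS ≠ RHS)

Answer: A, C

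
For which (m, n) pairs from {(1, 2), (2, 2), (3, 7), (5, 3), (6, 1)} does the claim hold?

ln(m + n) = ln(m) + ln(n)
(2, 2)

Testing each pair:
(1, 2): LHS = ln(3) ≈ 1.099, RHS = ln(2) ≈ 0.6931 → fails
(2, 2): LHS = ln(4) ≈ 1.386, RHS = 2·ln(2) ≈ 1.386 → holds
(3, 7): LHS = ln(10) ≈ 2.303, RHS = ln(3) + ln(7) ≈ 3.045 → fails
(5, 3): LHS = ln(8) ≈ 2.079, RHS = ln(3) + ln(5) ≈ 2.708 → fails
(6, 1): LHS = ln(7) ≈ 1.946, RHS = ln(6) ≈ 1.792 → fails

1 of 5 pairs satisfies the claim.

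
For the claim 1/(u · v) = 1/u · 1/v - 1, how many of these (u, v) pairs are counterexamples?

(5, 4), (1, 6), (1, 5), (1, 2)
4

Testing each pair:
(5, 4): LHS = 1/20, RHS = -19/20 → counterexample
(1, 6): LHS = 1/6, RHS = -5/6 → counterexample
(1, 5): LHS = 1/5, RHS = -4/5 → counterexample
(1, 2): LHS = 1/2, RHS = -1/2 → counterexample

That makes 4 counterexamples.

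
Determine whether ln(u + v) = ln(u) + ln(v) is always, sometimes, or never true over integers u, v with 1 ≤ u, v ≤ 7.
Sometimes true

It holds at (u, v) = (2, 2) (both sides equal ln(4) ≈ 1.386), but fails at (u, v) = (7, 4) (LHS = ln(11) ≈ 2.398, RHS = ln(4) + ln(7) ≈ 3.332).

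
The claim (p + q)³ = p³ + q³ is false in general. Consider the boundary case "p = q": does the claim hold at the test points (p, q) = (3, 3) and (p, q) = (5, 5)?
No, fails at both test points

At (3, 3): LHS = 216 ≠ RHS = 54
At (5, 5): LHS = 1000 ≠ RHS = 250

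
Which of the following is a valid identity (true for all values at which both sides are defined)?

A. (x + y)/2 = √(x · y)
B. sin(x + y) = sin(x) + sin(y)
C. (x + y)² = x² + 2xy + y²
C

A: fails at (2, 3) — LHS = 5/2, RHS = √(6) ≈ 2.449.
B: fails at (5, 5) — LHS = sin(10) ≈ -0.544, RHS = 2·sin(5) ≈ -1.918.
C: holds — e.g. at (1, 1), both sides equal 4.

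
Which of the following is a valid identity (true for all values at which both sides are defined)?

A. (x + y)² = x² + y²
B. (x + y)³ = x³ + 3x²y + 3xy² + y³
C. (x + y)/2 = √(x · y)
A: fails at (4, 4) — LHS = 64, RHS = 32.
B: holds — e.g. at (1, 4), both sides equal 125.
C: fails at (2, 3) — LHS = 5/2, RHS = √(6) ≈ 2.449.

Answer: B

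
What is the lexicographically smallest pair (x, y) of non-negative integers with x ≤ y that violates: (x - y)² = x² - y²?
At (0, 0): both sides equal 0, so it holds there.

Substituting (0, 1) into the claim:
LHS = (0 - 1)² = 1
RHS = 0² - 1² = -1

Since LHS ≠ RHS, this pair disproves the claim, and no lexicographically smaller pair (x ≤ y, non-negative integers) does.

For instance (2, 3) is also a counterexample (LHS = 1, RHS = -5), but it's lexicographically larger.

Answer: (x, y) = (0, 1)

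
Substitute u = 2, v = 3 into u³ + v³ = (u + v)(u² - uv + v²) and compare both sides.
LHS = 2³ + 3³ = 35
RHS = (2 + 3)(2² - 2·3 + 3²) = 35

LHS = RHS: the two sides agree.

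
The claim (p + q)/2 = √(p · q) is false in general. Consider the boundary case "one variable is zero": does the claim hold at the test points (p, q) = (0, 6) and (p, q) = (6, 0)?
No, fails at both test points

At (0, 6): LHS = 3 ≠ RHS = 0
At (6, 0): LHS = 3 ≠ RHS = 0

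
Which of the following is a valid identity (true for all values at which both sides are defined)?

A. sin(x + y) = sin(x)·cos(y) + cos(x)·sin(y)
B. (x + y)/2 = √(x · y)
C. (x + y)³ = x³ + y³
A

A: holds — e.g. at (2, 5), both sides equal sin(7) ≈ 0.657.
B: fails at (3, 4) — LHS = 7/2, RHS = 2·√(3) ≈ 3.464.
C: fails at (3, 4) — LHS = 343, RHS = 91.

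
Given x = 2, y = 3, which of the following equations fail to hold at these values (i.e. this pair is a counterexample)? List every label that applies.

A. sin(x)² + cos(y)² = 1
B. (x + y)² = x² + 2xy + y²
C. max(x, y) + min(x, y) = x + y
A

Evaluating each claim at the given values:
A. LHS = sin(2)² + cos(3)² ≈ 1.807, RHS = 1 → fails here (LHS ≠ RHS)
B. LHS = 25, RHS = 25 → holds here (LHS = RHS)
C. LHS = 5, RHS = 5 → holds here (LHS = RHS)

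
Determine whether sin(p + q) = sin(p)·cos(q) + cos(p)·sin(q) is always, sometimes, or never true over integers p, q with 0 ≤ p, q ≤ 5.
Always true

The identity holds for every pair in the range. For instance at (p, q) = (5, 2): both sides equal sin(7) ≈ 0.657.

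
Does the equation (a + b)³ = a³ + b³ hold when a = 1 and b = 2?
Substituting a = 1, b = 2:

LHS = (1 + 2)³ = 27
RHS = 1³ + 2³ = 9

LHS ≠ RHS, so the equation does not hold at this point.

Answer: Fails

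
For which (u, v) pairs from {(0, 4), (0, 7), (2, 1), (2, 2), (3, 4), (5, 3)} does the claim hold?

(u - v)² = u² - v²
(2, 2)

Testing each pair:
(0, 4): LHS = 16, RHS = -16 → fails
(0, 7): LHS = 49, RHS = -49 → fails
(2, 1): LHS = 1, RHS = 3 → fails
(2, 2): LHS = 0, RHS = 0 → holds
(3, 4): LHS = 1, RHS = -7 → fails
(5, 3): LHS = 4, RHS = 16 → fails

1 of 6 pairs satisfies the claim.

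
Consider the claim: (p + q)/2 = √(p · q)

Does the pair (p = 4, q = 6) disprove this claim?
Yes

Substituting p = 4, q = 6:
LHS = (4 + 6)/2 = 5
RHS = √(4 · 6) = 2·√(6) ≈ 4.899

Since LHS ≠ RHS, this pair disproves the claim.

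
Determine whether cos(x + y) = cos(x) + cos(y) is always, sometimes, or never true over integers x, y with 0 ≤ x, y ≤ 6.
The claim fails for every pair in the range. For instance at (x, y) = (5, 6): LHS = cos(11) ≈ 0.004426, RHS = cos(5) + cos(6) ≈ 1.244.

Answer: Never true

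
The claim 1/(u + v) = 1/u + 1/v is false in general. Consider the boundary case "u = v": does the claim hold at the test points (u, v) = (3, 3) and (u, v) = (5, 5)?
No, fails at both test points

At (3, 3): LHS = 1/6 ≠ RHS = 2/3
At (5, 5): LHS = 1/10 ≠ RHS = 2/5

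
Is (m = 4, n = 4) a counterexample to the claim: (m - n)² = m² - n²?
No

Substituting m = 4, n = 4:
LHS = (4 - 4)² = 0
RHS = 4² - 4² = 0

The sides agree, so this pair does not disprove the claim.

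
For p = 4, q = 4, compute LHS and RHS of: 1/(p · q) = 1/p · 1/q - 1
LHS = 1/(4 · 4) = 1/16
RHS = 1/4 · 1/4 - 1 = -15/16

LHS ≠ RHS, so the equation does not hold here.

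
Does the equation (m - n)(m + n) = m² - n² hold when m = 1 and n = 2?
Holds

Substituting m = 1, n = 2:

LHS = (1 - 2)(1 + 2) = -3
RHS = 1² - 2² = -3

LHS = RHS, so the equation holds at this point.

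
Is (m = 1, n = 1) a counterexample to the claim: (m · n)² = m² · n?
No

Substituting m = 1, n = 1:
LHS = (1 · 1)² = 1
RHS = 1² · 1 = 1

The sides agree, so this pair does not disprove the claim.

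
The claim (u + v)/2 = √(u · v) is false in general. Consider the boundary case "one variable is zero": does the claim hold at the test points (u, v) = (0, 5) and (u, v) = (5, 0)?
No, fails at both test points

At (0, 5): LHS = 5/2 ≠ RHS = 0
At (5, 0): LHS = 5/2 ≠ RHS = 0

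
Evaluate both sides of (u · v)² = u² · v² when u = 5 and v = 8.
LHS = (5 · 8)² = 1600
RHS = 5² · 8² = 1600

LHS = RHS: the two sides agree.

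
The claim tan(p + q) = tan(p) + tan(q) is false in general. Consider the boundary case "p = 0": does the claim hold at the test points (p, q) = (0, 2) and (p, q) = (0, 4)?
Yes, holds at both test points

At (0, 2): LHS = tan(2) ≈ -2.185, RHS = tan(2) ≈ -2.185 → equal
At (0, 4): LHS = tan(4) ≈ 1.158, RHS = tan(4) ≈ 1.158 → equal

So the claim does hold at both of these boundary points, even though it is not an identity.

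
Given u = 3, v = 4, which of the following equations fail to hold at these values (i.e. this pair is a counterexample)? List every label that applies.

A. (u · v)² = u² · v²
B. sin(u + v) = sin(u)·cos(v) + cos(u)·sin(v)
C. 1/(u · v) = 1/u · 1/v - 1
C

Evaluating each claim at the given values:
A. LHS = 144, RHS = 144 → holds here (LHS = RHS)
B. LHS = sin(7) ≈ 0.657, RHS = sin(3)·cos(4) + sin(4)·cos(3) ≈ 0.657 → holds here (LHS = RHS)
C. LHS = 1/12, RHS = -11/12 → fails here (LHS ≠ RHS)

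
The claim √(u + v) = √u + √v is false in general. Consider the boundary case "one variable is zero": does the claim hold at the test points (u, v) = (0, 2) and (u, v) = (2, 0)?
Yes, holds at both test points

At (0, 2): LHS = √(2) ≈ 1.414, RHS = √(2) ≈ 1.414 → equal
At (2, 0): LHS = √(2) ≈ 1.414, RHS = √(2) ≈ 1.414 → equal

So the claim does hold at both of these boundary points, even though it is not an identity.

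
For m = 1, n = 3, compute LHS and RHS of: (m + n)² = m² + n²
LHS = (1 + 3)² = 16
RHS = 1² + 3² = 10

LHS ≠ RHS, so the equation does not hold here.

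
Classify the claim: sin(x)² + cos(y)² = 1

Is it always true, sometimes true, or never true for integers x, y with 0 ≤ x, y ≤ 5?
It holds at (x, y) = (3, 3) (both sides equal 1), but fails at (x, y) = (2, 4) (LHS = cos(4)² + sin(2)² ≈ 1.254, RHS = 1).

Answer: Sometimes true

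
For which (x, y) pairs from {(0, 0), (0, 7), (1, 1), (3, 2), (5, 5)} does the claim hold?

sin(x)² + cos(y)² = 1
(0, 0), (1, 1), (5, 5)

Testing each pair:
(0, 0): LHS = 1, RHS = 1 → holds
(0, 7): LHS = cos(7)² ≈ 0.5684, RHS = 1 → fails
(1, 1): LHS = cos(1)² + sin(1)² = 1, RHS = 1 → holds
(3, 2): LHS = sin(3)² + cos(2)² ≈ 0.1931, RHS = 1 → fails
(5, 5): LHS = cos(5)² + sin(5)² = 1, RHS = 1 → holds

3 of 5 pairs satisfy the claim.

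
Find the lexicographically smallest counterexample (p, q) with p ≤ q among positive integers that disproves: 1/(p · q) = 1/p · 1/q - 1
(p, q) = (1, 1)

Substituting (1, 1) into the claim:
LHS = 1/(1 · 1) = 1
RHS = 1/1 · 1/1 - 1 = 0

Since LHS ≠ RHS, this pair disproves the claim, and no lexicographically smaller pair (p ≤ q, positive integers) does.

For instance (2, 4) is also a counterexample (LHS = 1/8, RHS = -7/8), but it's lexicographically larger.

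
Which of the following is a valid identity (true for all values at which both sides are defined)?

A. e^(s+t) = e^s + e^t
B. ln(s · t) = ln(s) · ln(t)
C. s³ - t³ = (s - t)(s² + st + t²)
A: fails at (6, 7) — LHS = e^13 ≈ 442413.4, RHS = e^6 + e^7 ≈ 1500.
B: fails at (2, 2) — LHS = ln(4) ≈ 1.386, RHS = ln(2)² ≈ 0.4805.
C: holds — e.g. at (5, 5), both sides equal 0.

Answer: C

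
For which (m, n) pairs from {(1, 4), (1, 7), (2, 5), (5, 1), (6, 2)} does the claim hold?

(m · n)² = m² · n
(5, 1)

Testing each pair:
(1, 4): LHS = 16, RHS = 4 → fails
(1, 7): LHS = 49, RHS = 7 → fails
(2, 5): LHS = 100, RHS = 20 → fails
(5, 1): LHS = 25, RHS = 25 → holds
(6, 2): LHS = 144, RHS = 72 → fails

1 of 5 pairs satisfies the claim.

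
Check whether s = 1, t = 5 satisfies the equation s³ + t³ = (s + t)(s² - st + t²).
Substituting s = 1, t = 5:

LHS = 1³ + 5³ = 126
RHS = (1 + 5)(1² - 1·5 + 5²) = 126

LHS = RHS, so the equation holds at this point.

Answer: Holds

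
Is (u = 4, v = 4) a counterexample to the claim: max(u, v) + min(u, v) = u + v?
No

Substituting u = 4, v = 4:
LHS = max(4, 4) + min(4, 4) = 8
RHS = 4 + 4 = 8

The sides agree, so this pair does not disprove the claim.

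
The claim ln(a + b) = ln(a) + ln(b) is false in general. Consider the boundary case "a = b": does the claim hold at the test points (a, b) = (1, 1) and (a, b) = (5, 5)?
At (1, 1): LHS = ln(2) ≈ 0.6931 ≠ RHS = 0
At (5, 5): LHS = ln(10) ≈ 2.303 ≠ RHS = 2·ln(5) ≈ 3.219

Answer: No, fails at both test points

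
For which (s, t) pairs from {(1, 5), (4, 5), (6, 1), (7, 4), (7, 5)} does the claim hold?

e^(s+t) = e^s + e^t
None

Testing each pair:
(1, 5): LHS = e^6 ≈ 403.4, RHS = e + e^5 ≈ 151.1 → fails
(4, 5): LHS = e^9 ≈ 8103, RHS = e^4 + e^5 ≈ 203 → fails
(6, 1): LHS = e^7 ≈ 1097, RHS = e + e^6 ≈ 406.1 → fails
(7, 4): LHS = e^11 ≈ 59874.1, RHS = e^4 + e^7 ≈ 1151 → fails
(7, 5): LHS = e^12 ≈ 162754.8, RHS = e^5 + e^7 ≈ 1245 → fails

No pair satisfies the claim.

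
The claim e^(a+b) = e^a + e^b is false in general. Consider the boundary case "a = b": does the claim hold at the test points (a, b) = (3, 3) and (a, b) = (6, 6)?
No, fails at both test points

At (3, 3): LHS = e^6 ≈ 403.4 ≠ RHS = 2·e^3 ≈ 40.17
At (6, 6): LHS = e^12 ≈ 162754.8 ≠ RHS = 2·e^6 ≈ 806.9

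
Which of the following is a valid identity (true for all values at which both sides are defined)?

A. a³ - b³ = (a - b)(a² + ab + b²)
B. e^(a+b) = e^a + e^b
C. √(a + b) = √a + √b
A: holds — e.g. at (2, 3), both sides equal -19.
B: fails at (4, 4) — LHS = e^8 ≈ 2981, RHS = 2·e^4 ≈ 109.2.
C: fails at (4, 5) — LHS = 3, RHS = 2 + √(5) ≈ 4.236.

Answer: A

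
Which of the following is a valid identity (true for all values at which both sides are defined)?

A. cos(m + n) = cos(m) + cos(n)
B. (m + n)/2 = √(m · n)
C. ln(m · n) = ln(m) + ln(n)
C

A: fails at (2, 4) — LHS = cos(6) ≈ 0.9602, RHS = cos(4) + cos(2) ≈ -1.07.
B: fails at (2, 3) — LHS = 5/2, RHS = √(6) ≈ 2.449.
C: holds — e.g. at (2, 7), both sides equal ln(14) ≈ 2.639.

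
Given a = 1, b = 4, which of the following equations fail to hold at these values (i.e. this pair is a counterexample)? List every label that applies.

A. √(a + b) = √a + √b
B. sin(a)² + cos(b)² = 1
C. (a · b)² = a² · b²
A, B

Evaluating each claim at the given values:
A. LHS = √(5) ≈ 2.236, RHS = 3 → fails here (LHS ≠ RHS)
B. LHS = cos(4)² + sin(1)² ≈ 1.135, RHS = 1 → fails here (LHS ≠ RHS)
C. LHS = 16, RHS = 16 → holds here (LHS = RHS)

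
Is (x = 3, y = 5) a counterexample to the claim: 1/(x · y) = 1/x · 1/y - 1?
Substituting x = 3, y = 5:
LHS = 1/(3 · 5) = 1/15
RHS = 1/3 · 1/5 - 1 = -14/15

Since LHS ≠ RHS, this pair disproves the claim.

Answer: Yes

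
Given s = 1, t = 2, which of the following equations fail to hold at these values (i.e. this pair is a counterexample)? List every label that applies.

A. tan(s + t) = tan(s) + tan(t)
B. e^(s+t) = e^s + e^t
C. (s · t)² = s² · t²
Evaluating each claim at the given values:
A. LHS = tan(3) ≈ -0.1425, RHS = tan(2) + tan(1) ≈ -0.6276 → fails here (LHS ≠ RHS)
B. LHS = e^3 ≈ 20.09, RHS = e + e^2 ≈ 10.11 → fails here (LHS ≠ RHS)
C. LHS = 4, RHS = 4 → holds here (LHS = RHS)

Answer: A, B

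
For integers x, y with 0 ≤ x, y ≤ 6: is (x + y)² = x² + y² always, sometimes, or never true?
It holds at (x, y) = (4, 0) (both sides equal 16), but fails at (x, y) = (4, 1) (LHS = 25, RHS = 17).

Answer: Sometimes true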